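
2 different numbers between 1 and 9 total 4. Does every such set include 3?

Yes

The only way to make 4 from 2 distinct digits is {1,3}, which contains 3.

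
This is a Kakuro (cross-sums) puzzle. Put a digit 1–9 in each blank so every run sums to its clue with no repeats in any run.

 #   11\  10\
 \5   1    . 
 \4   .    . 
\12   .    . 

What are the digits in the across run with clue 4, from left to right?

4 in 2 cells must be {1,3}.
R1C2 = 5 − 1 = 4 completes the 5 across.
Given what's placed, R2C1 must be 3 to fit the 4 across and 11 down.
R2C2 = 4 − 3 = 1 completes the 4 across.
R3C1 = 11 − 4 = 7 completes the 11 down.
R3C2 = 12 − 7 = 5 completes the 12 across.

3 1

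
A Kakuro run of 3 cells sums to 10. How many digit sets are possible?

4

3 distinct digits from 1–9 sum between 6 and 24.
Enumerating: {1,2,7}, {1,3,6}, {1,4,5}, {2,3,5}.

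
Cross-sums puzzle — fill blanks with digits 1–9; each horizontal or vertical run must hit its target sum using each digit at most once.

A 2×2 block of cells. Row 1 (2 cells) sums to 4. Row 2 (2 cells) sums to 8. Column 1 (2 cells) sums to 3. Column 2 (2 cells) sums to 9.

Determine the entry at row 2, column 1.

4 in 2 cells must be {1,3}; 3 in 2 cells must be {1,2}.
The 4 across and the 3 down share only 1, so (1,1) = 1.
(1,2) = 4 − 1 = 3 completes the 4 across.
(2,1) = 3 − 1 = 2 completes the 3 down.
(2,2) = 8 − 2 = 6 completes the 8 across.

2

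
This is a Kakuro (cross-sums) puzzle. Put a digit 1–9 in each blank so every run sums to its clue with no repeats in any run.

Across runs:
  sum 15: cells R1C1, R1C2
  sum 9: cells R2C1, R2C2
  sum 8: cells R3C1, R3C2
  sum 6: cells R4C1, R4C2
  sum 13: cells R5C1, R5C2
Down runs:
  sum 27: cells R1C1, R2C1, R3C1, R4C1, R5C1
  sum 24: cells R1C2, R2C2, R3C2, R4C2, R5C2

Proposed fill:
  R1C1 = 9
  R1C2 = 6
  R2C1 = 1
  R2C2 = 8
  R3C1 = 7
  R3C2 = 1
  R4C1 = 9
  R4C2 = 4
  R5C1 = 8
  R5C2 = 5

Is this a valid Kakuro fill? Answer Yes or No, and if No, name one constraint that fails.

No — the down run R1C1–R5C1 sums to 34, not 27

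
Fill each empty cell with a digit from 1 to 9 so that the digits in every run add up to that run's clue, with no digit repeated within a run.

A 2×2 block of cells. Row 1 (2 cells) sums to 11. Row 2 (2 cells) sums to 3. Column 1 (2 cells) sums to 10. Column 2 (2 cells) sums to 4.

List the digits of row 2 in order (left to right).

3 in 2 cells must be {1,2}; 4 in 2 cells must be {1,3}.
The 11 across and the 4 down share only 3, so (1,2) = 3.
(2,2) = 4 − 3 = 1 completes the 4 down.
(1,1) = 11 − 3 = 8 completes the 11 across.
(2,1) = 3 − 1 = 2 completes the 3 across.

2 1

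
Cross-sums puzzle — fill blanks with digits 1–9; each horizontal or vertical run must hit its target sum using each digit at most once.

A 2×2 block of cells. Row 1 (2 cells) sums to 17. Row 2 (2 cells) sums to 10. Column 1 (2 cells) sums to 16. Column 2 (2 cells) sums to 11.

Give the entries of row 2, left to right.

17 in 2 cells must be {8,9}; 16 in 2 cells must be {7,9}.
The 17 across and the 16 down share only 9, so (1,1) = 9.
(1,2) = 17 − 9 = 8 completes the 17 across.
(2,1) = 16 − 9 = 7 completes the 16 down.
(2,2) = 10 − 7 = 3 completes the 10 across.

7 3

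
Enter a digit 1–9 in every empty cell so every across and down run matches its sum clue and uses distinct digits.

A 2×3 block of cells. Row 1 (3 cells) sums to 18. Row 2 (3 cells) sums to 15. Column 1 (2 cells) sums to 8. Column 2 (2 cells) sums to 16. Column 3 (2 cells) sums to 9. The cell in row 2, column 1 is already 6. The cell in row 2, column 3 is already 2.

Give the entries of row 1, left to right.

16 in 2 cells must be {7,9}.
(1,1) = 8 − 6 = 2 completes the 8 down.
(1,3) = 9 − 2 = 7 completes the 9 down.
(2,2) = 15 − 8 = 7 completes the 15 across.
(1,2) = 18 − 9 = 9 completes the 18 across.

2 9 7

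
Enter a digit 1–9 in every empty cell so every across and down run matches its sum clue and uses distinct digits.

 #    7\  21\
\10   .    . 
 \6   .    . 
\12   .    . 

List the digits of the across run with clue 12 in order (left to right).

4 8

7 in 3 cells must be {1,2,4}.
The 12 across and the 7 down share only 4, so R3C1 = 4.
R3C2 = 12 − 4 = 8 completes the 12 across.
Given what's placed, R2C2 must be 4 to fit the 6 across and 21 down.
R1C2 = 21 − 12 = 9 completes the 21 down.
R2C1 = 6 − 4 = 2 completes the 6 across.
R1C1 = 10 − 9 = 1 completes the 10 across.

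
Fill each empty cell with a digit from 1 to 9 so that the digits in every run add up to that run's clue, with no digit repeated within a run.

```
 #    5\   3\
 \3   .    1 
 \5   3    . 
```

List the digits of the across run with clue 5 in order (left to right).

3 2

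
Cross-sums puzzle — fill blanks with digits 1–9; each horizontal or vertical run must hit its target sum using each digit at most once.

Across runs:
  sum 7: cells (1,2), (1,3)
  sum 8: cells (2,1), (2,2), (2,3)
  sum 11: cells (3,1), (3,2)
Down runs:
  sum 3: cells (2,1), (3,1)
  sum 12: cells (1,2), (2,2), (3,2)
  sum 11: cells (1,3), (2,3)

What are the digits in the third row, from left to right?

3 in 2 cells must be {1,2}.
The 11 across and the 3 down share only 2, so (3,1) = 2.
(3,2) = 11 − 2 = 9 completes the 11 across.
(2,1) = 3 − 2 = 1 completes the 3 down.
(2,2) = 2: the only remaining digit allowed by both the 8 across and the 12 down.
(2,3) = 8 − 3 = 5 completes the 8 across.
(1,2) = 12 − 11 = 1 completes the 12 down.
(1,3) = 7 − 1 = 6 completes the 7 across.

2 9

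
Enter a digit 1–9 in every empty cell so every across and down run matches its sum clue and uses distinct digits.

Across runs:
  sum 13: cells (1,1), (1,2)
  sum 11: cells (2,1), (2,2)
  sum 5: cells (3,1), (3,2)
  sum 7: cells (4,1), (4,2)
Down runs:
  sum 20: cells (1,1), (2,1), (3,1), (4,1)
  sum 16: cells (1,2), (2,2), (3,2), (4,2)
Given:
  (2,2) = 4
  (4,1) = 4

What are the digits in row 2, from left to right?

(2,1) = 11 − 4 = 7 completes the 11 across.
(4,2) = 7 − 4 = 3 completes the 7 across.
No cell is forced outright now. (1,1) can only be 6 or 8 (the digits allowed by both its 13 across and its 20 down). If (1,1) = 8: then (1,2) would have to be in {5} for the 13 across but in {1,2,7,8} for the 16 down — contradiction. So (1,1) = 6.
(1,2) = 13 − 6 = 7 completes the 13 across.
(3,1) = 20 − 17 = 3 completes the 20 down.
(3,2) = 5 − 3 = 2 completes the 5 across.

7 4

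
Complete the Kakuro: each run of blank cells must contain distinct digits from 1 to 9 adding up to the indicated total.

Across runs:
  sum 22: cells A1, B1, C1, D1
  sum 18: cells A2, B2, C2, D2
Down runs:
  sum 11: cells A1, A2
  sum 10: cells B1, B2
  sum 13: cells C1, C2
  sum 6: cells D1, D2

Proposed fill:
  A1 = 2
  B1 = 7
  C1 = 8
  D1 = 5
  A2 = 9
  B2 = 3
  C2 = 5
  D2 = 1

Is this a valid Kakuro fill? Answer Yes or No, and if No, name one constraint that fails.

Across: 2+7+8+5=22; 9+3+5+1=18. Down: 2+9=11; 7+3=10; 8+5=13; 5+1=6. No digit repeats within any run.

Yes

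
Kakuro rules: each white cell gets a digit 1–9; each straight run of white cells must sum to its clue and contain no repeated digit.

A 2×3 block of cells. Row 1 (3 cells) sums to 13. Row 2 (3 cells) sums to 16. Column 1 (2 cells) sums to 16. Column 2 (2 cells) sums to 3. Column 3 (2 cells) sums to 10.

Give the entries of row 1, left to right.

16 in 2 cells must be {7,9}; 3 in 2 cells must be {1,2}.
Nothing is forced directly, so branch on (1,2), whose candidates are 1 or 2. If (1,2) = 1: that forces (2,2) = 2, (2,1) = 9, after which (2,3) would have to be in {5} for the 16 across but in {1,2,3,4,6,7,8,9} for the 10 down — contradiction. So (1,2) = 2.
Given what's placed, (1,1) must be 7 to fit the 13 across and 16 down.
(1,3) = 13 − 9 = 4 completes the 13 across.
(2,1) = 16 − 7 = 9 completes the 16 down.
(2,2) = 3 − 2 = 1 completes the 3 down.
(2,3) = 16 − 10 = 6 completes the 16 across.

7 2 4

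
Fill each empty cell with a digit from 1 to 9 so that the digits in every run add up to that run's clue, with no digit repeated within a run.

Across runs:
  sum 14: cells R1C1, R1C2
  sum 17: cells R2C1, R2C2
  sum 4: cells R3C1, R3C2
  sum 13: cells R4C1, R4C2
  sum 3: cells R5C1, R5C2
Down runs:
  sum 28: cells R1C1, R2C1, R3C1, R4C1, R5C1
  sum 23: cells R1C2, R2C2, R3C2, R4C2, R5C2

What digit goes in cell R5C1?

17 in 2 cells must be {8,9}; 4 in 2 cells must be {1,3}; 3 in 2 cells must be {1,2}.
Nothing is forced directly, so branch on R3C1, whose candidates are 1 or 3. If R3C1 = 1: that forces R3C2 = 3, after which R5C1 would have to be in {1,2} for the 3 across but in {3,4,5,6,7,8,9} for the 28 down — contradiction. So R3C1 = 3.
R3C2 = 4 − 3 = 1 completes the 4 across.
Given what's placed, R5C2 must be 2 to fit the 3 across and 23 down.
R5C1 = 3 − 2 = 1 completes the 3 across.

1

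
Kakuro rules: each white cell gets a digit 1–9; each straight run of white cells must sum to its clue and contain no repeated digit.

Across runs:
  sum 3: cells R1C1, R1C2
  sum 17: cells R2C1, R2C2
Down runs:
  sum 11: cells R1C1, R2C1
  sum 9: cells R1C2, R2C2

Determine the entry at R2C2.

8

3 in 2 cells must be {1,2}; 17 in 2 cells must be {8,9}.
The 3 across and the 11 down share only 2, so R1C1 = 2.
R1C2 = 3 − 2 = 1 completes the 3 across.
R2C1 = 11 − 2 = 9 completes the 11 down.
R2C2 = 17 − 9 = 8 completes the 17 across.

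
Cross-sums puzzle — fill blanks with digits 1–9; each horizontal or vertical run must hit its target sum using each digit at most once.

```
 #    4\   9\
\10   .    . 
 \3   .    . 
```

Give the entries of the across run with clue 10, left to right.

3, 7

3 in 2 cells must be {1,2}; 4 in 2 cells must be {1,3}.
The 3 across and the 4 down share only 1, so R2C1 = 1.
R2C2 = 3 − 1 = 2 completes the 3 across.
R1C1 = 4 − 1 = 3 completes the 4 down.
R1C2 = 10 − 3 = 7 completes the 10 across.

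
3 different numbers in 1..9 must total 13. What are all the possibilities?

3 distinct digits from 1–9 sum between 6 and 24.

{1,3,9}; {1,4,8}; {1,5,7}; {2,3,8}; {2,4,7}; {2,5,6}; {3,4,6}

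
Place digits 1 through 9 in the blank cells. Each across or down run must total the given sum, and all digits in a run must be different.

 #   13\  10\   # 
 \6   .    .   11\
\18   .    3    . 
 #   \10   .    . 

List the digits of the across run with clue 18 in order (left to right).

Nothing is forced directly, so branch on R1C1, whose candidates are 4 or 5. If R1C1 = 4: that forces R1C2 = 2, R2C1 = 9, R2C3 = 6, after which R3C2 would have to be in {1,2,3,4,6,7,8,9} for the 10 across but in {5} for the 10 down — contradiction. So R1C1 = 5.
R1C2 = 6 − 5 = 1 completes the 6 across.
R2C1 = 13 − 5 = 8 completes the 13 down.
R2C3 = 18 − 11 = 7 completes the 18 across.
R3C2 = 10 − 4 = 6 completes the 10 down.
R3C3 = 10 − 6 = 4 completes the 10 across.

8 3 7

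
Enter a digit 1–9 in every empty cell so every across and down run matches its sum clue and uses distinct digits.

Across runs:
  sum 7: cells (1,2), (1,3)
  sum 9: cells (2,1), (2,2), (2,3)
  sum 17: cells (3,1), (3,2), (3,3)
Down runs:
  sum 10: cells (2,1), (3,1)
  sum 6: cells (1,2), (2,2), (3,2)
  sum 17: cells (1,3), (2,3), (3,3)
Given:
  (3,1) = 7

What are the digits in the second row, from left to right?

3 1 5

6 in 3 cells must be {1,2,3}.
(2,1) = 10 − 7 = 3 completes the 10 down.
Nothing is forced directly, so branch on (2,2), whose candidates are 1 or 2. If (2,2) = 2: that forces (2,3) = 4, (3,2) = 1, after which (3,3) would have to be in {9} for the 17 across but in {5,6,7,8} for the 17 down — contradiction. So (2,2) = 1.
(2,3) = 9 − 4 = 5 completes the 9 across.
(3,2) = 2: the only remaining digit allowed by both the 17 across and the 6 down.
(3,3) = 17 − 9 = 8 completes the 17 across.
(1,2) = 6 − 3 = 3 completes the 6 down.
(1,3) = 7 − 3 = 4 completes the 7 across.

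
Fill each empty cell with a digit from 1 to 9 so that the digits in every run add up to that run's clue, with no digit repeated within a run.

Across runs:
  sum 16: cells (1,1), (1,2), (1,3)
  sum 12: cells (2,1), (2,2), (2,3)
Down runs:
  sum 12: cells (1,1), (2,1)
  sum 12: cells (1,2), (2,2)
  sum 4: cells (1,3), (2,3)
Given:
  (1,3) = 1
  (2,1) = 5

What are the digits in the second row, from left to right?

4 in 2 cells must be {1,3}.
(1,1) = 12 − 5 = 7 completes the 12 down.
(1,2) = 16 − 8 = 8 completes the 16 across.
(2,2) = 12 − 8 = 4 completes the 12 down.
(2,3) = 12 − 9 = 3 completes the 12 across.

5 4 3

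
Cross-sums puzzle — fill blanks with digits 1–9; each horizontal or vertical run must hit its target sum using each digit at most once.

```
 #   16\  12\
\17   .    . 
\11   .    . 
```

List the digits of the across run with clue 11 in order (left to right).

7 4

17 in 2 cells must be {8,9}; 16 in 2 cells must be {7,9}.
The 17 across and the 16 down share only 9, so R1C1 = 9.
R1C2 = 17 − 9 = 8 completes the 17 across.
R2C1 = 16 − 9 = 7 completes the 16 down.
R2C2 = 11 − 7 = 4 completes the 11 across.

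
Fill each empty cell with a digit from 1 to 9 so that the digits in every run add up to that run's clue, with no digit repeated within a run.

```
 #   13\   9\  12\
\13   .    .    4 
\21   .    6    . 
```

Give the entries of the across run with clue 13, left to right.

6 3 4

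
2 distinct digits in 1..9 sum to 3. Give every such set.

{1,2}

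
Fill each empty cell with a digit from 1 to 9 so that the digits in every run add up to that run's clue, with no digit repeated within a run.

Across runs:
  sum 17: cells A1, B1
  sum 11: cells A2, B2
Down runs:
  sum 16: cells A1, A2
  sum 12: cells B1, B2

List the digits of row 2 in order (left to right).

7, 4

17 in 2 cells must be {8,9}; 16 in 2 cells must be {7,9}.
The 17 across and the 16 down share only 9, so A1 = 9.
B1 = 17 − 9 = 8 completes the 17 across.
A2 = 16 − 9 = 7 completes the 16 down.
B2 = 11 − 7 = 4 completes the 11 across.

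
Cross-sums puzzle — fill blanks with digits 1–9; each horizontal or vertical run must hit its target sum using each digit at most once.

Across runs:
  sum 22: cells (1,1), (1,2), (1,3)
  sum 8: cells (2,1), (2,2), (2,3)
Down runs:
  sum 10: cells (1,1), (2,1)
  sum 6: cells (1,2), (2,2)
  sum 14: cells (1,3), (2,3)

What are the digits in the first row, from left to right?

8 5 9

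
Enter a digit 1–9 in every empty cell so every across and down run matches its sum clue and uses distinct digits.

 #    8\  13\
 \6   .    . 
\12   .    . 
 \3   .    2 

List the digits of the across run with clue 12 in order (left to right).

5 7

3 in 2 cells must be {1,2}.
R3C1 = 3 − 2 = 1 completes the 3 across.
No cell is forced outright now. R1C2 can only be 4 or 5 (the digits allowed by both its 6 across and its 13 down). If R1C2 = 5: then R1C1 would have to be in {1} for the 6 across but in {2,3,4,5} for the 8 down — contradiction. So R1C2 = 4.
R1C1 = 6 − 4 = 2 completes the 6 across.
R2C1 = 8 − 3 = 5 completes the 8 down.
R2C2 = 12 − 5 = 7 completes the 12 across.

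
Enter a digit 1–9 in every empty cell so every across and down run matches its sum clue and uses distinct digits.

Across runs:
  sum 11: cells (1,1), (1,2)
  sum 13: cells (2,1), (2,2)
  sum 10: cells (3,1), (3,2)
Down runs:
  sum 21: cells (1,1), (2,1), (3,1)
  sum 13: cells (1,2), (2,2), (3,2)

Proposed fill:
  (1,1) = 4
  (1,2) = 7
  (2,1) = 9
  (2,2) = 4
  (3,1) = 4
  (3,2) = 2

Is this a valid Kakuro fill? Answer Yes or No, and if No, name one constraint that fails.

No — the across run (3,1)–(3,2) sums to 6, not 10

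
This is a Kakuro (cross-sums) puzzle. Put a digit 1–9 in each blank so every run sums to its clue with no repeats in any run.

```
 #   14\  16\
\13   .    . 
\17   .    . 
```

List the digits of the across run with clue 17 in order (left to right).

17 in 2 cells must be {8,9}; 16 in 2 cells must be {7,9}.
The 17 across and the 16 down share only 9, so R2C2 = 9.
R1C2 = 16 − 9 = 7 completes the 16 down.
R2C1 = 17 − 9 = 8 completes the 17 across.
R1C1 = 13 − 7 = 6 completes the 13 across.

8 9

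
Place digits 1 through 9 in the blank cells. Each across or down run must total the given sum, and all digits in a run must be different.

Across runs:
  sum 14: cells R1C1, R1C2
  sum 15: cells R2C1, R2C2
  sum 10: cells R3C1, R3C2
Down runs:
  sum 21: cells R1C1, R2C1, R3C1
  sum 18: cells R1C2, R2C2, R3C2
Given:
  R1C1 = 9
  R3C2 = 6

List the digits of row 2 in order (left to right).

R1C2 = 14 − 9 = 5 completes the 14 across.
R2C2 = 18 − 11 = 7 completes the 18 down.
R3C1 = 10 − 6 = 4 completes the 10 across.
R2C1 = 15 − 7 = 8 completes the 15 across.

8 7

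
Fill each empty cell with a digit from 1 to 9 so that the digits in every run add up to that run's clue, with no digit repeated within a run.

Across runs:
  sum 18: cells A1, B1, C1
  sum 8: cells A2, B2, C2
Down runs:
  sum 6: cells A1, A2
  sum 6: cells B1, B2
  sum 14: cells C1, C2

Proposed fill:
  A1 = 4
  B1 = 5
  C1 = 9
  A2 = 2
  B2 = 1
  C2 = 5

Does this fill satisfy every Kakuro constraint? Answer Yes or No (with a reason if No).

Yes

Across: 4+5+9=18; 2+1+5=8. Down: 4+2=6; 5+1=6; 9+5=14. No digit repeats within any run.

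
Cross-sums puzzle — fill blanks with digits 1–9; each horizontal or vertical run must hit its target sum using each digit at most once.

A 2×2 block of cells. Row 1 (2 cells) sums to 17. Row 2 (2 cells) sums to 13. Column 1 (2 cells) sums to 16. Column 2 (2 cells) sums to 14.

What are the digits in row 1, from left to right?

17 in 2 cells must be {8,9}; 16 in 2 cells must be {7,9}.
The 17 across and the 16 down share only 9, so (1,1) = 9.
(1,2) = 17 − 9 = 8 completes the 17 across.
(2,1) = 16 − 9 = 7 completes the 16 down.
(2,2) = 13 − 7 = 6 completes the 13 across.

9, 8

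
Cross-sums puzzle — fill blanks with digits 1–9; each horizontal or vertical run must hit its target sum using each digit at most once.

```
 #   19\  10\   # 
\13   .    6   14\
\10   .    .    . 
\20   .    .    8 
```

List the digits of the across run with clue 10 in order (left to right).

3 1 6

R1C1 = 13 − 6 = 7 completes the 13 across.
R2C3 = 14 − 8 = 6 completes the 14 down.
R3C2 = 3: the only remaining digit allowed by both the 20 across and the 10 down.
R2C1 = 3: the only remaining digit allowed by both the 10 across and the 19 down.
R2C2 = 10 − 9 = 1 completes the 10 across.
R3C1 = 20 − 11 = 9 completes the 20 across.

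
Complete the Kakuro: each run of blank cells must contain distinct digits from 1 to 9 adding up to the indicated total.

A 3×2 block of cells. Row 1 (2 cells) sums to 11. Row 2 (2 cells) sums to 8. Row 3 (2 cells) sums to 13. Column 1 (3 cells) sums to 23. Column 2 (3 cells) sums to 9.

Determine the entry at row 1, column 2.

3

23 in 3 cells must be {6,8,9}.
The 8 across and the 23 down share only 6, so (2,1) = 6.
(2,2) = 8 − 6 = 2 completes the 8 across.
Nothing is forced directly, so branch on (1,1), whose candidates are 8 or 9. If (1,1) = 9: then (1,2) would have to be in {2} for the 11 across but in {1,3,4,6} for the 9 down — contradiction. So (1,1) = 8.
(1,2) = 11 − 8 = 3 completes the 11 across.
(3,1) = 23 − 14 = 9 completes the 23 down.
(3,2) = 13 − 9 = 4 completes the 13 across.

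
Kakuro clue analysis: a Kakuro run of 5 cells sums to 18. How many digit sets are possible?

5 distinct digits from 1–9 sum between 15 and 35.
Enumerating: {1,2,3,4,8}, {1,2,3,5,7}, {1,2,4,5,6}.

3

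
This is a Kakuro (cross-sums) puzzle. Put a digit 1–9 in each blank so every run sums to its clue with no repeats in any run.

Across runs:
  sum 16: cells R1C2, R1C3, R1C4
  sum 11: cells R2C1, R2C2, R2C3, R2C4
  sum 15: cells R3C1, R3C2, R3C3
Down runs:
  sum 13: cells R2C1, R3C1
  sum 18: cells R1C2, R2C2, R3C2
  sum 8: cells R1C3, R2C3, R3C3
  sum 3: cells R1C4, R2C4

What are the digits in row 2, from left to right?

11 in 4 cells must be {1,2,3,5}; 3 in 2 cells must be {1,2}.
Only 5 fits R2C1 under both its across sum 11 and down sum 13.
R3C1 = 13 − 5 = 8 completes the 13 down.
Nothing is forced directly, so branch on R1C4, whose candidates are 1 or 2. If R1C4 = 1: then R1C3 would have to be in {6,7,8,9} for the 16 across but in {1,2,3,4,5} for the 8 down — contradiction. So R1C4 = 2.
R1C3 = 5: the only remaining digit allowed by both the 16 across and the 8 down.
R2C4 = 3 − 2 = 1 completes the 3 down.
R1C2 = 16 − 7 = 9 completes the 16 across.
Given what's placed, R2C3 must be 2 to fit the 11 across and 8 down.
R3C3 = 8 − 7 = 1 completes the 8 down.
R2C2 = 11 − 8 = 3 completes the 11 across.

5, 3, 2, 1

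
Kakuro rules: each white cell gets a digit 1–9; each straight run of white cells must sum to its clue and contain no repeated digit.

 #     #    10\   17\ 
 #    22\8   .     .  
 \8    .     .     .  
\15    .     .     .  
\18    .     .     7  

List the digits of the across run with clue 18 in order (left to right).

9 2 7

10 in 4 cells must be {1,2,3,4}.
R2C1 = 5: only digit in both the 8-across and 22-down candidate sets.
No cell is forced outright now. R2C2 can only be 1 or 2 (the digits allowed by both its 8 across and its 10 down). If R2C2 = 2: that forces R2C3 = 1, R4C2 = 3, R1C2 = 1, after which R1C3 would have to be in {7} for the 8 across but in {3,4,5,6} for the 17 down — contradiction. So R2C2 = 1.
R2C3 = 8 − 6 = 2 completes the 8 across.
Nothing is forced directly, so branch on R1C2, whose candidates are 2 or 3. If R1C2 = 2: then R1C3 would have to be in {6} for the 8 across but in {3,5} for the 17 down — contradiction. So R1C2 = 3.
R1C3 = 8 − 3 = 5 completes the 8 across.
R3C3 = 17 − 14 = 3 completes the 17 down.
R4C2 = 2: the only remaining digit allowed by both the 18 across and the 10 down.
Given what's placed, R3C1 must be 8 to fit the 15 across and 22 down.
R3C2 = 15 − 11 = 4 completes the 15 across.
R4C1 = 18 − 9 = 9 completes the 18 across.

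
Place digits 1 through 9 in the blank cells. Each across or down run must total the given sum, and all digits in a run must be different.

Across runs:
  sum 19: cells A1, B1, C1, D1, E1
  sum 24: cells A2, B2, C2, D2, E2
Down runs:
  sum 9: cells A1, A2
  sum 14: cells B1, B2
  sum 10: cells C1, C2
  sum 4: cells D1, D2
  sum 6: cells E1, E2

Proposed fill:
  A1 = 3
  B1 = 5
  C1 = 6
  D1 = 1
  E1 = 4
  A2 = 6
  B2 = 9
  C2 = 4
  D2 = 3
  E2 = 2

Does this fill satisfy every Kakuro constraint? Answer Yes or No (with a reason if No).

Yes

Across: 3+5+6+1+4=19; 6+9+4+3+2=24. Down: 3+6=9; 5+9=14; 6+4=10; 1+3=4; 4+2=6. No digit repeats within any run.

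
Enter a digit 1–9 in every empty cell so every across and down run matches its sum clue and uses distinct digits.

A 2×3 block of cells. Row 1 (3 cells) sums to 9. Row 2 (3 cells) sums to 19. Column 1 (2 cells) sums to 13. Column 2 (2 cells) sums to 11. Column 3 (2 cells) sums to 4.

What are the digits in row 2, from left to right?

4 in 2 cells must be {1,3}.
The 19 across and the 4 down share only 3, so (2,3) = 3.
(1,3) = 4 − 3 = 1 completes the 4 down.
Nothing is forced directly, so branch on (2,1), whose candidates are 7 or 9. If (2,1) = 9: then (1,1) would have to be in {2,3,5,6} for the 9 across but in {4} for the 13 down — contradiction. So (2,1) = 7.
(1,1) = 13 − 7 = 6 completes the 13 down.
(1,2) = 9 − 7 = 2 completes the 9 across.
(2,2) = 19 − 10 = 9 completes the 19 across.

7, 9, 3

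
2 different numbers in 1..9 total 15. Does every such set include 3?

Counterexample: {6,9} sums to 15 without using 3.

No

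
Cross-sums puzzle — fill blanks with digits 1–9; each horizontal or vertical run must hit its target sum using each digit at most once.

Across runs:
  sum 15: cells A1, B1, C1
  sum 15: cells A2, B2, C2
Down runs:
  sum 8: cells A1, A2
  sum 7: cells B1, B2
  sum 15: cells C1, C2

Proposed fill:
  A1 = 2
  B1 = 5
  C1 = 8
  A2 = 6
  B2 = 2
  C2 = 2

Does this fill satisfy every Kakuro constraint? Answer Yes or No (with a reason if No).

No — the down run C1–C2 sums to 10, not 15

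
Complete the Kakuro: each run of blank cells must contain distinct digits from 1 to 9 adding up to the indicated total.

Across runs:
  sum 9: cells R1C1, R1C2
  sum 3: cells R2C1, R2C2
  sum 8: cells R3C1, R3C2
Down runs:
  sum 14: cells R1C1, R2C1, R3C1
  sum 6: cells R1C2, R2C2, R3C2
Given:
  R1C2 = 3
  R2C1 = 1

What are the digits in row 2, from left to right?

1, 2

3 in 2 cells must be {1,2}; 6 in 3 cells must be {1,2,3}.
R1C1 = 9 − 3 = 6 completes the 9 across.
R2C2 = 3 − 1 = 2 completes the 3 across.
R3C1 = 14 − 7 = 7 completes the 14 down.
R3C2 = 8 − 7 = 1 completes the 8 across.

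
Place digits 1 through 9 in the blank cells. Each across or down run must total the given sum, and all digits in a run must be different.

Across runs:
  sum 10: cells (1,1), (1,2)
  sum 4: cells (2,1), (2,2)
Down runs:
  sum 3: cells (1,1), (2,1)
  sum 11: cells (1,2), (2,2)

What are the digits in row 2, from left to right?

4 in 2 cells must be {1,3}; 3 in 2 cells must be {1,2}.
The 4 across and the 3 down share only 1, so (2,1) = 1.
(2,2) = 4 − 1 = 3 completes the 4 across.
(1,1) = 3 − 1 = 2 completes the 3 down.
(1,2) = 10 − 2 = 8 completes the 10 across.

1 3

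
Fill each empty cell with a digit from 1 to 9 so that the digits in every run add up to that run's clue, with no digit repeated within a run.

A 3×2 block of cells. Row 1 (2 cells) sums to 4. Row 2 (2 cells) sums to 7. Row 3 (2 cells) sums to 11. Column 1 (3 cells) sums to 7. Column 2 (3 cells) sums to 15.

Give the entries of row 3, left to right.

4 7

4 in 2 cells must be {1,3}; 7 in 3 cells must be {1,2,4}.
The 4 across and the 7 down share only 1, so (1,1) = 1.
(1,2) = 4 − 1 = 3 completes the 4 across.
Nothing is forced directly, so branch on (2,1), whose candidates are 2 or 4. If (2,1) = 4: then (2,2) would have to be in {3} for the 7 across but in {4,5,7,8} for the 15 down — contradiction. So (2,1) = 2.
(2,2) = 7 − 2 = 5 completes the 7 across.
(3,1) = 7 − 3 = 4 completes the 7 down.
(3,2) = 11 − 4 = 7 completes the 11 across.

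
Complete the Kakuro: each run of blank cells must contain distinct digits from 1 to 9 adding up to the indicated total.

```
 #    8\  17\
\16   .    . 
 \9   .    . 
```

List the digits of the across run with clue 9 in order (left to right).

1 8

16 in 2 cells must be {7,9}; 17 in 2 cells must be {8,9}.
The 16 across and the 8 down share only 7, so R1C1 = 7.
R1C2 = 16 − 7 = 9 completes the 16 across.
R2C1 = 8 − 7 = 1 completes the 8 down.
R2C2 = 9 − 1 = 8 completes the 9 across.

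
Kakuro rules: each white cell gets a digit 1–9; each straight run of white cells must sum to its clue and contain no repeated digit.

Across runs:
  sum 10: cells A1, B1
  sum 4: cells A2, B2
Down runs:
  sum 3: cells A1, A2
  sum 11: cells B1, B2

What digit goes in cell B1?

8

4 in 2 cells must be {1,3}; 3 in 2 cells must be {1,2}.
The 4 across and the 3 down share only 1, so A2 = 1.
B2 = 4 − 1 = 3 completes the 4 across.
A1 = 3 − 1 = 2 completes the 3 down.
B1 = 10 − 2 = 8 completes the 10 across.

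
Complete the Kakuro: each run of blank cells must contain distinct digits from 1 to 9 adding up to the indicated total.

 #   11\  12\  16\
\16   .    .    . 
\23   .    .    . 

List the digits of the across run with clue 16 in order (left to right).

5, 4, 7

23 in 3 cells must be {6,8,9}; 16 in 2 cells must be {7,9}.
The 23 across and the 16 down share only 9, so R2C3 = 9.
R1C3 = 16 − 9 = 7 completes the 16 down.
Given what's placed, R2C2 must be 8 to fit the 23 across and 12 down.
R1C2 = 12 − 8 = 4 completes the 12 down.
R2C1 = 23 − 17 = 6 completes the 23 across.
R1C1 = 16 − 11 = 5 completes the 16 across.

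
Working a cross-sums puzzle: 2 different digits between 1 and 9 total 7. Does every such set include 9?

No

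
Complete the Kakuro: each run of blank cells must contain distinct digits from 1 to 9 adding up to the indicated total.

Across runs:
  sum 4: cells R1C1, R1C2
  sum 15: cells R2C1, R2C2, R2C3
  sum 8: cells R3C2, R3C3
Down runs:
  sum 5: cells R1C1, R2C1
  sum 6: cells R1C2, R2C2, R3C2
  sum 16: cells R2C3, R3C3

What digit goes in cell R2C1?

4

4 in 2 cells must be {1,3}; 6 in 3 cells must be {1,2,3}; 16 in 2 cells must be {7,9}.
The 8 across and the 16 down share only 7, so R3C3 = 7.
R2C3 = 16 − 7 = 9 completes the 16 down.
R3C2 = 8 − 7 = 1 completes the 8 across.
R1C2 = 3: the only remaining digit allowed by both the 4 across and the 6 down.
R2C2 = 6 − 4 = 2 completes the 6 down.
R1C1 = 4 − 3 = 1 completes the 4 across.
R2C1 = 15 − 11 = 4 completes the 15 across.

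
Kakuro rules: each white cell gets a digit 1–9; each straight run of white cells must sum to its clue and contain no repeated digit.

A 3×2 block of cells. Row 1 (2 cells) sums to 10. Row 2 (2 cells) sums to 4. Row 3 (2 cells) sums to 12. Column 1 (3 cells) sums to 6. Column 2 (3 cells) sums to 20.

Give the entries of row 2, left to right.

1 3

4 in 2 cells must be {1,3}; 6 in 3 cells must be {1,2,3}.
The 4 across and the 20 down share only 3, so (2,2) = 3.
The 12 across and the 6 down share only 3, so (3,1) = 3.
(3,2) = 12 − 3 = 9 completes the 12 across.
(1,2) = 20 − 12 = 8 completes the 20 down.
(2,1) = 4 − 3 = 1 completes the 4 across.
(1,1) = 10 − 8 = 2 completes the 10 across.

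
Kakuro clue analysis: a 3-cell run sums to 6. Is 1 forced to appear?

Yes

The only way to make 6 from 3 distinct digits is {1,2,3}, which contains 1.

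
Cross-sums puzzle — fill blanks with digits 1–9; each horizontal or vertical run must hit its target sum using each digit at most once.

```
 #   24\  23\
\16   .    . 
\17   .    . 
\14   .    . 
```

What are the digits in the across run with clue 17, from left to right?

9 8

16 in 2 cells must be {7,9}; 17 in 2 cells must be {8,9}; 24 in 3 cells must be {7,8,9}.
The 16 across and the 23 down share only 9, so R1C2 = 9.
Given what's placed, R2C2 must be 8 to fit the 17 across and 23 down.
R3C2 = 23 − 17 = 6 completes the 23 down.
R1C1 = 16 − 9 = 7 completes the 16 across.
R2C1 = 17 − 8 = 9 completes the 17 across.
R3C1 = 14 − 6 = 8 completes the 14 across.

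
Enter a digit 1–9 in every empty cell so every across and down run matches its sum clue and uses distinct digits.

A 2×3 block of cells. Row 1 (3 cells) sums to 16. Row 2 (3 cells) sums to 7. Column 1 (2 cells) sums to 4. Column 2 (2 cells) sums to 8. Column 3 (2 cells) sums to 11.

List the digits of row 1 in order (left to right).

7 in 3 cells must be {1,2,4}; 4 in 2 cells must be {1,3}.
The 7 across and the 4 down share only 1, so (2,1) = 1.
Given what's placed, (2,2) must be 2 to fit the 7 across and 8 down.
(2,3) = 7 − 3 = 4 completes the 7 across.
(1,1) = 4 − 1 = 3 completes the 4 down.
(1,2) = 8 − 2 = 6 completes the 8 down.
(1,3) = 16 − 9 = 7 completes the 16 across.

3 6 7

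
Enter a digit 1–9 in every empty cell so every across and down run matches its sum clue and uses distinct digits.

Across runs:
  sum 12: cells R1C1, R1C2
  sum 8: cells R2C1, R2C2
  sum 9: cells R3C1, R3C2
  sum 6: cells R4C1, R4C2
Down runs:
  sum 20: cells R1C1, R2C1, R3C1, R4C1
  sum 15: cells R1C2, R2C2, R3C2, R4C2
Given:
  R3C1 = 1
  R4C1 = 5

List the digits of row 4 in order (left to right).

5, 1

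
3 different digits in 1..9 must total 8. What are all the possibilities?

{1,2,5}; {1,3,4}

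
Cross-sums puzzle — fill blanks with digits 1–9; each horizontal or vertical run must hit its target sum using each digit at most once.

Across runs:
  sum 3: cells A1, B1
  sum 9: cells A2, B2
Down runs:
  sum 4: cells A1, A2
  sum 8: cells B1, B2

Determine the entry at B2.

3 in 2 cells must be {1,2}; 4 in 2 cells must be {1,3}.
The 3 across and the 4 down share only 1, so A1 = 1.
B1 = 3 − 1 = 2 completes the 3 across.
A2 = 4 − 1 = 3 completes the 4 down.
B2 = 9 − 3 = 6 completes the 9 across.

6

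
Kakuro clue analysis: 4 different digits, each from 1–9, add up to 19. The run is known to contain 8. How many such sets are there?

4

4 distinct digits from 1–9 sum between 10 and 30.
Keeping only sets containing 8.
Enumerating: {1,3,7,8}, {1,4,6,8}, {2,3,6,8}, {2,4,5,8}.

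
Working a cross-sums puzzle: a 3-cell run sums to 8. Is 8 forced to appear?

Counterexample: {1,2,5} sums to 8 without using 8.

No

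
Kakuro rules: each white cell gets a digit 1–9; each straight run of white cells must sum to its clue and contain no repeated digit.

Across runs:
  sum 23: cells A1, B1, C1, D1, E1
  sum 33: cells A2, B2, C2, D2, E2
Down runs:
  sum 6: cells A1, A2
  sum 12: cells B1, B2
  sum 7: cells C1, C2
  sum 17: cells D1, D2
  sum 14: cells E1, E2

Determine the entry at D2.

17 in 2 cells must be {8,9}.
Nothing is forced directly, so branch on A2, whose candidates are 4 or 5. If A2 = 4: that forces A1 = 2, C2 = 5, after which C1 would have to be in {1,3,4,5,6,7,8,9} for the 23 across but in {2} for the 7 down — contradiction. So A2 = 5.
A1 = 6 − 5 = 1 completes the 6 down.
Given what's placed, C2 must be 4 to fit the 33 across and 7 down.
C1 = 7 − 4 = 3 completes the 7 down.
No cell is forced outright now. D1 can only be 8 or 9 (the digits allowed by both its 23 across and its 17 down). If D1 = 9: that forces D2 = 8, E2 = 9, after which E1 would have to be in {2,4,6,8} for the 23 across but in {5} for the 14 down — contradiction. So D1 = 8.
D2 = 17 − 8 = 9 completes the 17 down.

9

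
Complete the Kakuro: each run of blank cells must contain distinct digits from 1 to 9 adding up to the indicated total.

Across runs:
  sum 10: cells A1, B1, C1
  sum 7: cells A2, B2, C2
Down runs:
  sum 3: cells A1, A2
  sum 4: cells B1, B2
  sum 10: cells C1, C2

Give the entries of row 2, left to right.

2, 1, 4

7 in 3 cells must be {1,2,4}; 3 in 2 cells must be {1,2}; 4 in 2 cells must be {1,3}.
The 7 across and the 4 down share only 1, so B2 = 1.
B1 = 4 − 1 = 3 completes the 4 down.
Given what's placed, A2 must be 2 to fit the 7 across and 3 down.
C2 = 7 − 3 = 4 completes the 7 across.
A1 = 3 − 2 = 1 completes the 3 down.
C1 = 10 − 4 = 6 completes the 10 across.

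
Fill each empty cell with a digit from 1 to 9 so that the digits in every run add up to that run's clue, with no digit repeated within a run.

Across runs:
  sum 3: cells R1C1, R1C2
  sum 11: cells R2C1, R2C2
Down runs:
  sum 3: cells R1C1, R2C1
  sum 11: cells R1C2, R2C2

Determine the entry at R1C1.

1

3 in 2 cells must be {1,2}.
The 3 across and the 11 down share only 2, so R1C2 = 2.
The 11 across and the 3 down share only 2, so R2C1 = 2.
R2C2 = 11 − 2 = 9 completes the 11 across.
R1C1 = 3 − 2 = 1 completes the 3 across.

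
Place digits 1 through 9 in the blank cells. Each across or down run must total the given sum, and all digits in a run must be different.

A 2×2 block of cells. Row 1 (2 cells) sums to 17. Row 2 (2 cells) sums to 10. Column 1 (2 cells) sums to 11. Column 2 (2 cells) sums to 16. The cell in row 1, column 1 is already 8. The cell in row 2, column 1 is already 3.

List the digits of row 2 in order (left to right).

3, 7

17 in 2 cells must be {8,9}; 16 in 2 cells must be {7,9}.
(1,2) = 17 − 8 = 9 completes the 17 across.
(2,2) = 10 − 3 = 7 completes the 10 across.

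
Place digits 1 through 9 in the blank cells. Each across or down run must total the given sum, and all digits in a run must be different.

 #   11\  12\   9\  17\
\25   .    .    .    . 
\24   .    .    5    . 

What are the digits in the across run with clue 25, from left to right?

17 in 2 cells must be {8,9}.
R1C3 = 9 − 5 = 4 completes the 9 down.
No cell is forced outright now. R1C4 can only be 8 or 9 (the digits allowed by both its 25 across and its 17 down). If R1C4 = 8: that forces R1C2 = 7, after which R2C2 would have to be in {2,3,4,6,7,8,9} for the 24 across but in {5} for the 12 down — contradiction. So R1C4 = 9.
R2C4 = 17 − 9 = 8 completes the 17 down.
No cell is forced outright now. R1C1 can only be 5 or 7 (the digits allowed by both its 25 across and its 11 down). If R1C1 = 5: that forces R1C2 = 7, after which R2C1 would have to be in {2,4,7,9} for the 24 across but in {6} for the 11 down — contradiction. So R1C1 = 7.
R1C2 = 25 − 20 = 5 completes the 25 across.
R2C1 = 11 − 7 = 4 completes the 11 down.
R2C2 = 24 − 17 = 7 completes the 24 across.

7, 5, 4, 9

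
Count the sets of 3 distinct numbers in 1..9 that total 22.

3 distinct digits from 1–9 sum between 6 and 24.
Enumerating: {5,8,9}, {6,7,9}.

2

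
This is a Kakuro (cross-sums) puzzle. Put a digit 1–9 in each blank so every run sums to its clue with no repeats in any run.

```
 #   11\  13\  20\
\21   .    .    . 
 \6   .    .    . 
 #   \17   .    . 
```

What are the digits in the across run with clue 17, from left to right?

8 9

6 in 3 cells must be {1,2,3}; 17 in 2 cells must be {8,9}.
Only 3 fits R2C3 under both its across sum 6 and down sum 20.
Given what's placed, R2C1 must be 2 to fit the 6 across and 11 down.
R2C2 = 6 − 5 = 1 completes the 6 across.
R1C1 = 11 − 2 = 9 completes the 11 down.
R1C3 = 8: the only remaining digit allowed by both the 21 across and the 20 down.
R3C3 = 20 − 11 = 9 completes the 20 down.
R1C2 = 21 − 17 = 4 completes the 21 across.
R3C2 = 17 − 9 = 8 completes the 17 across.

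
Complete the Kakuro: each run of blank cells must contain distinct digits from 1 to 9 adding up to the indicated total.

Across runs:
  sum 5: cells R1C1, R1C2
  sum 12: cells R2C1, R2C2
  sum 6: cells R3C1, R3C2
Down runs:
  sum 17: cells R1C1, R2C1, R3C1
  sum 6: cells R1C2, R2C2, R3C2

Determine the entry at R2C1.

9

6 in 3 cells must be {1,2,3}.
The 12 across and the 6 down share only 3, so R2C2 = 3.
R2C1 = 12 − 3 = 9 completes the 12 across.
Nothing is forced directly, so branch on R1C2, whose candidates are 1 or 2. If R1C2 = 1: then R1C1 would have to be in {4} for the 5 across but in {1,2,3,5,6,7} for the 17 down — contradiction. So R1C2 = 2.
R1C1 = 5 − 2 = 3 completes the 5 across.
R3C1 = 17 − 12 = 5 completes the 17 down.
R3C2 = 6 − 5 = 1 completes the 6 across.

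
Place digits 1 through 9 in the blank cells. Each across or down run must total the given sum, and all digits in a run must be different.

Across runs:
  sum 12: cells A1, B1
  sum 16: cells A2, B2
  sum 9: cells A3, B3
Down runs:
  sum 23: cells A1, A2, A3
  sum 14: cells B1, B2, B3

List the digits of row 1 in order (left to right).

8, 4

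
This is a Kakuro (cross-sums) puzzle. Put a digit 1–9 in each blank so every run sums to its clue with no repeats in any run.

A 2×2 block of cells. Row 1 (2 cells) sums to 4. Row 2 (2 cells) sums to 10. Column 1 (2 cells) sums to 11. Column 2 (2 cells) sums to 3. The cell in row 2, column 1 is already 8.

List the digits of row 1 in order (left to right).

3 1

4 in 2 cells must be {1,3}; 3 in 2 cells must be {1,2}.
(1,1) = 11 − 8 = 3 completes the 11 down.
(1,2) = 4 − 3 = 1 completes the 4 across.
(2,2) = 10 − 8 = 2 completes the 10 across.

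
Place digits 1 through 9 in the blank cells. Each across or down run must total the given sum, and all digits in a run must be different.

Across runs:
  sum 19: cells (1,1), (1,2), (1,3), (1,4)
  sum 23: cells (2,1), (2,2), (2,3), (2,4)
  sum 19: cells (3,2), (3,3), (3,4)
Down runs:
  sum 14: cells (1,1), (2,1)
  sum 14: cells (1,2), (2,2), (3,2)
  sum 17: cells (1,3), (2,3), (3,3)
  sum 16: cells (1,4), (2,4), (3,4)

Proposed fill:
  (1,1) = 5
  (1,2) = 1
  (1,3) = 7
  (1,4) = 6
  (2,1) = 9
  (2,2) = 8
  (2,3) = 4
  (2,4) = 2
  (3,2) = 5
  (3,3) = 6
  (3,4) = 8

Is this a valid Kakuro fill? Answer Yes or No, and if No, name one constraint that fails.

Yes

Across: 5+1+7+6=19; 9+8+4+2=23; 5+6+8=19. Down: 5+9=14; 1+8+5=14; 7+4+6=17; 6+2+8=16. No digit repeats within any run.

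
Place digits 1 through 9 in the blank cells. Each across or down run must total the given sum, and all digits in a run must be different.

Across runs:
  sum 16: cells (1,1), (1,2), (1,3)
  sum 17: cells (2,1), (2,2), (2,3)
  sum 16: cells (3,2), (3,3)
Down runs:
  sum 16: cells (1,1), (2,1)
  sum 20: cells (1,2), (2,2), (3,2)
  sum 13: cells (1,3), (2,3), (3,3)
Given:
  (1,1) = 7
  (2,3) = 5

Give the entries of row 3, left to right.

9, 7

16 in 2 cells must be {7,9}.
(2,1) = 16 − 7 = 9 completes the 16 down.
(2,2) = 17 − 14 = 3 completes the 17 across.
Given what's placed, (3,2) must be 9 to fit the 16 across and 20 down.
(3,3) = 16 − 9 = 7 completes the 16 across.
(1,2) = 20 − 12 = 8 completes the 20 down.
(1,3) = 16 − 15 = 1 completes the 16 across.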